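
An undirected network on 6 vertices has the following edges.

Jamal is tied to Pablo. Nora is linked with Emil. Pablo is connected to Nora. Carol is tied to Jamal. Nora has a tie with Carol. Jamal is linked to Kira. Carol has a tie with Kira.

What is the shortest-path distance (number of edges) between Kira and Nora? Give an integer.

2

One shortest route is Kira – Carol – Nora, which uses 2 edges, and Kira and Nora are not directly tied, so nothing shorter exists. So d(Kira,Nora) = 2.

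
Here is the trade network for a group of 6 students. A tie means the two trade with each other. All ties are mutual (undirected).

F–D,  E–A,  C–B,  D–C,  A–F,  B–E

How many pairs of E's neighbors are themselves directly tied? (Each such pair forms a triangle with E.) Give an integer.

0

E's neighbors are A and B, but none of them are tied to each other, so no triangle contains E.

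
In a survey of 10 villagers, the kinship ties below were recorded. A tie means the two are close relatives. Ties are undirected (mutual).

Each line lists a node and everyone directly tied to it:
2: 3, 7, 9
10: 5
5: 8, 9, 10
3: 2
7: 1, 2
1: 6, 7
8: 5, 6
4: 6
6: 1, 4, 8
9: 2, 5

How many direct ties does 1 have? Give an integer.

1 is directly tied to 6 and 7. That is 2 neighbors, so the degree of 1 is 2.

2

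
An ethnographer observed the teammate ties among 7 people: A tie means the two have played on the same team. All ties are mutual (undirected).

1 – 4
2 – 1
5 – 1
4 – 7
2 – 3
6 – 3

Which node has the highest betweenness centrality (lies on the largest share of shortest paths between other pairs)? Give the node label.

1

Unnormalized betweenness of each node: 1:11, 2:8, 3:5, 4:5, 5:0, 6:0, 7:0.
1 has the largest value, 11, making it the main broker — the node through which the most shortest paths run.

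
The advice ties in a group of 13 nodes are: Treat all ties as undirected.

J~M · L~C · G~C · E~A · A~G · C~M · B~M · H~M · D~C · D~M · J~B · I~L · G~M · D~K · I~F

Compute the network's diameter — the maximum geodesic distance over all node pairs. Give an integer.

Eccentricity of each node (its greatest distance to any other): A:5, B:5, C:3, D:4, E:6, F:6, G:4, H:5, I:5, J:5, K:5, L:4, M:4.
The maximum eccentricity is 6, realized for instance by the pair F–E via F – I – L – C – G – A – E. So the diameter is 6.

6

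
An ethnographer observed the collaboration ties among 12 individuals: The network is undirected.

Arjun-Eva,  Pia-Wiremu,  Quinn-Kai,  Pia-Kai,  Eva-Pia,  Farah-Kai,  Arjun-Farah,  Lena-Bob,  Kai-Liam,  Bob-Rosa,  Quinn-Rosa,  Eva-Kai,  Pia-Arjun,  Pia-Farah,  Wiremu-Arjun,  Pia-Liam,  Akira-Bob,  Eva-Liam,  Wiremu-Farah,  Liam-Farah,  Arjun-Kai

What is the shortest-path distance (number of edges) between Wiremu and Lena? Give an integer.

One shortest route is Wiremu – Arjun – Kai – Quinn – Rosa – Bob – Lena, which uses 6 edges, and at distance 5 from Wiremu we only reach {Bob}, which does not include Lena. So d(Wiremu,Lena) = 6.

6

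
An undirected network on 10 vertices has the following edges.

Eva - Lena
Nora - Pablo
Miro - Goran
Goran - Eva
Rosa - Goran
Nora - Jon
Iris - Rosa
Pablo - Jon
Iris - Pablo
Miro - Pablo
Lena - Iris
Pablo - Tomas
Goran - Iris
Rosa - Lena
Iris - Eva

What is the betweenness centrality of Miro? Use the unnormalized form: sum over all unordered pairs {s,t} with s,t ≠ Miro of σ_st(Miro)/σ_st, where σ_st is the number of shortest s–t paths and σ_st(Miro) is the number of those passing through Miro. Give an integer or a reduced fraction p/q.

2

Pairs whose geodesics pass through Miro — Pablo–Goran: 1/2; Jon–Goran: 1/2; Nora–Goran: 1/2; Tomas–Goran: 1/2.
All other pairs contribute 0.
Summing the contributions gives betweenness(Miro) = 2.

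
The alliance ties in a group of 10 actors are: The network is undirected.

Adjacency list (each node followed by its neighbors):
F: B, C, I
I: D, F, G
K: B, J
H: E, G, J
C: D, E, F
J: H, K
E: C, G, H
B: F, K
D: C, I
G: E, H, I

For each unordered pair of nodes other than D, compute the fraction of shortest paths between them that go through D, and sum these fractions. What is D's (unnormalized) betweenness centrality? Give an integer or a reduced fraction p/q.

Pairs whose geodesics pass through D — I–C: 1/2.
All other pairs contribute 0.
Summing the contributions gives betweenness(D) = 1/2.

1/2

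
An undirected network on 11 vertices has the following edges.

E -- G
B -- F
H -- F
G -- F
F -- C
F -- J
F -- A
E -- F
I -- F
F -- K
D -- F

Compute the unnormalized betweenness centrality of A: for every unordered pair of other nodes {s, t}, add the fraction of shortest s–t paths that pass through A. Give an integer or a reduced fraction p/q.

0

No shortest path between any pair of other nodes passes through A.
Summing the contributions gives betweenness(A) = 0.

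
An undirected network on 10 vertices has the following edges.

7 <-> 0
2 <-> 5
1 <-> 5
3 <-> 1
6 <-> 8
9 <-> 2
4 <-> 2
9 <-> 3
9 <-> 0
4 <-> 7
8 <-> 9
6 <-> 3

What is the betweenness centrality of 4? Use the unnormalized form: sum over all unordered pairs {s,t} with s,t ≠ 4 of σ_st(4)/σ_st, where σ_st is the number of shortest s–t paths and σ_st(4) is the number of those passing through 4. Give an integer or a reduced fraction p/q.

5/2

Pairs whose geodesics pass through 4 — 1–7: 1/2; 5–7: 1; 2–7: 1.
All other pairs contribute 0.
Summing the contributions gives betweenness(4) = 5/2.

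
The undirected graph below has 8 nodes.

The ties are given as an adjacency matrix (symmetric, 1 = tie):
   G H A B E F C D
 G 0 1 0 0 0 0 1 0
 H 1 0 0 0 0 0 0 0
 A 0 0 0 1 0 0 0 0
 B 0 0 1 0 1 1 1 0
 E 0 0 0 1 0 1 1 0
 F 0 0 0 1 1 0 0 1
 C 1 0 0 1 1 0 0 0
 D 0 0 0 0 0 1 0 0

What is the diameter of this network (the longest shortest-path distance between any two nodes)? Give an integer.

Eccentricity of each node (its greatest distance to any other): A:4, B:3, C:3, D:5, E:3, F:4, G:4, H:5.
The maximum eccentricity is 5, realized for instance by the pair H–D via H – G – C – B – F – D. So the diameter is 5.

5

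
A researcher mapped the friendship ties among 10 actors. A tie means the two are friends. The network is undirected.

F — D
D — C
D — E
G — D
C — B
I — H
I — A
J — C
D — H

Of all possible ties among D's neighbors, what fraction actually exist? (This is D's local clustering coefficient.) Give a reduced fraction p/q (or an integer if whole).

D's neighbors: C, E, F, G, and H (k = 5).
Possible neighbor pairs: C(5,2) = 10. Edges among them: none → e = 0.
Clustering(D) = 0/10 = 0.

0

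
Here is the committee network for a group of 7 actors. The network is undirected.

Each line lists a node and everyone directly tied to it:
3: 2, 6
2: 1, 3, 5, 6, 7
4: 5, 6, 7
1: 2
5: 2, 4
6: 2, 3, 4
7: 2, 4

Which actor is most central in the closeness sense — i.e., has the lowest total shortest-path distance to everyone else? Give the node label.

Farness (sum of distances to all others) for each node — 1:12, 2:7, 3:10, 4:10, 5:10, 6:9, 7:10.
The smallest farness is 7, for 2, so 2 has the highest closeness.

2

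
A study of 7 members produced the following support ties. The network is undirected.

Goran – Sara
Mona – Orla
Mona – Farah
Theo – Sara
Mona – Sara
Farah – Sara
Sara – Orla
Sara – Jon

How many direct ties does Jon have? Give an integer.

Jon is directly tied to Sara. That is 1 neighbor, so the degree of Jon is 1.

1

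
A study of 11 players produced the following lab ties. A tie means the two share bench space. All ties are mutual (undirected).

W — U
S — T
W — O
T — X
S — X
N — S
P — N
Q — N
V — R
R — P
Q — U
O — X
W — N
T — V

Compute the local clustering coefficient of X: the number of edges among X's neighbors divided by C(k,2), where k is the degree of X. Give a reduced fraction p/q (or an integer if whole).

X's neighbors: O, S, and T (k = 3).
Possible neighbor pairs: C(3,2) = 3. Edges among them: S–T → e = 1.
Clustering(X) = 1/3.

1/3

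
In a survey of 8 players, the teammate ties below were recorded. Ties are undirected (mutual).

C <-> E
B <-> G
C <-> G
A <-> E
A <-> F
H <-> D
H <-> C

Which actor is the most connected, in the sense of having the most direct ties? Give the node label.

C

Degrees — A:2, B:1, C:3, D:1, E:2, F:1, G:2, H:2.
The maximum is 3, attained only by C.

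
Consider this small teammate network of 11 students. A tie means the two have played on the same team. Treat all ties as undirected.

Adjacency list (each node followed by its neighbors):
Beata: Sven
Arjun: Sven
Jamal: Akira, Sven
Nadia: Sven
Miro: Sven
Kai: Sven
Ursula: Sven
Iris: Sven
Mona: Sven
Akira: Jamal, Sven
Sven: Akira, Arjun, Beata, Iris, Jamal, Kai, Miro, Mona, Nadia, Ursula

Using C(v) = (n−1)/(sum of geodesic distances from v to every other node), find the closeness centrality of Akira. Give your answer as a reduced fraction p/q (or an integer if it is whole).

Distances from Akira: Arjun:2, Beata:2, Iris:2, Jamal:1, Kai:2, Miro:2, Mona:2, Nadia:2, Sven:1, Ursula:2. Sum = 18.
n = 11, so closeness = 10/18 = 5/9.

5/9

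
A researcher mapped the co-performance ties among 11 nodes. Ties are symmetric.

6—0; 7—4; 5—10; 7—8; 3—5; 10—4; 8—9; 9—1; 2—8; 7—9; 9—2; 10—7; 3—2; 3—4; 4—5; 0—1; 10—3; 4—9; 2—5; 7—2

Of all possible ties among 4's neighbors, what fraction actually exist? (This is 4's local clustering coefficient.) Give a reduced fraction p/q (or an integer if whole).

4's neighbors: 3, 5, 7, 9, and 10 (k = 5).
Possible neighbor pairs: C(5,2) = 10. Edges among them: 3–5, 3–10, 5–10, 7–9, 7–10 → e = 5.
Clustering(4) = 5/10 = 1/2.

1/2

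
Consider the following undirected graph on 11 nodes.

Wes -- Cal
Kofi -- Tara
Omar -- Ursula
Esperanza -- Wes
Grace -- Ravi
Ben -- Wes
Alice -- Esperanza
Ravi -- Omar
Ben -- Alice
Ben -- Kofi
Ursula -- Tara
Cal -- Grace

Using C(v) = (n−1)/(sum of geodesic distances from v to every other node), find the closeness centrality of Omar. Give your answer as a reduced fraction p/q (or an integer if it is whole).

1/3

Distances from Omar: Alice:5, Ben:4, Cal:3, Esperanza:5, Grace:2, Kofi:3, Ravi:1, Tara:2, Ursula:1, Wes:4. Sum = 30.
n = 11, so closeness = 10/30 = 1/3.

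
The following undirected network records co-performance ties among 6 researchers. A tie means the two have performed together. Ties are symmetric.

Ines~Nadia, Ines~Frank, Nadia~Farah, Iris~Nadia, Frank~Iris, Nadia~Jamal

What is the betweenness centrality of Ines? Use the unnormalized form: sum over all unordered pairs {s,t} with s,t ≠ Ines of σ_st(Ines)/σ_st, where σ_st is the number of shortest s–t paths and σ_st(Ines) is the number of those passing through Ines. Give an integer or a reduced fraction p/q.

Pairs whose geodesics pass through Ines — Jamal–Frank: 1/2; Farah–Frank: 1/2; Frank–Nadia: 1/2.
All other pairs contribute 0.
Summing the contributions gives betweenness(Ines) = 3/2.

3/2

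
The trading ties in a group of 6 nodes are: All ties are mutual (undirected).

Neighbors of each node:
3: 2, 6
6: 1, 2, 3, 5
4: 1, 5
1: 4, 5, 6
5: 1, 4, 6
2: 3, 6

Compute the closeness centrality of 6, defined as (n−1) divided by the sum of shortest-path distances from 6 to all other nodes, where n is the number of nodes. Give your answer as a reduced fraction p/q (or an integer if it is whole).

Distances from 6: 1:1, 2:1, 3:1, 4:2, 5:1. Sum = 6.
n = 6, so closeness = 5/6.

5/6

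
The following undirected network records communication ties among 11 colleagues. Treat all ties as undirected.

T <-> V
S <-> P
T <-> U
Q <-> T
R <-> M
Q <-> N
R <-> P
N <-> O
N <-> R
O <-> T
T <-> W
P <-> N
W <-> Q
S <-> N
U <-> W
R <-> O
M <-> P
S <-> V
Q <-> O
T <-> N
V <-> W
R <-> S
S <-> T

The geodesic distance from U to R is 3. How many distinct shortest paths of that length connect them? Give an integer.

The shortest distance is 3. The length-3 paths are: U–T–S–R; U–T–N–R; U–T–O–R.
That gives 3 distinct shortest paths.

3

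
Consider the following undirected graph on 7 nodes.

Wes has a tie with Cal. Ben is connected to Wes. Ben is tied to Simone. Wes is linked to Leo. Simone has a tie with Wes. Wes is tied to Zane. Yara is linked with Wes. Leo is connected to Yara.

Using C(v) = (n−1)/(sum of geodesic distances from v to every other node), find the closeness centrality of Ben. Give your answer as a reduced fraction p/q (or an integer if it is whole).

3/5

Distances from Ben: Cal:2, Leo:2, Simone:1, Wes:1, Yara:2, Zane:2. Sum = 10.
n = 7, so closeness = 6/10 = 3/5.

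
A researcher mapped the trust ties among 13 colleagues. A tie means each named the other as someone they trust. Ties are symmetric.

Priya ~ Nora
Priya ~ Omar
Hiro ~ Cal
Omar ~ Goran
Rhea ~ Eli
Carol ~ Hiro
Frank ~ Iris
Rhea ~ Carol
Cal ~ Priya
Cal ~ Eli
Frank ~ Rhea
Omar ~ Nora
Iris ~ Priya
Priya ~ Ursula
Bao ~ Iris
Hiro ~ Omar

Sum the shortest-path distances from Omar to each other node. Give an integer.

24

Distances from Omar: Bao:3, Cal:2, Carol:2, Eli:3, Frank:3, Goran:1, Hiro:1, Iris:2, Nora:1, Priya:1, Rhea:3, Ursula:2.
Sum = 3 + 2 + 2 + 3 + 3 + 1 + 1 + 2 + 1 + 1 + 3 + 2 = 24.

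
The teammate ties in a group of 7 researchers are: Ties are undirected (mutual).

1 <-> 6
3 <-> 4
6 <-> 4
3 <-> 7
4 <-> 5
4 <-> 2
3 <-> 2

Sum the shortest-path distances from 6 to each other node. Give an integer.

11

Distances from 6: 1:1, 2:2, 3:2, 4:1, 5:2, 7:3.
Sum = 1 + 2 + 2 + 1 + 2 + 3 = 11.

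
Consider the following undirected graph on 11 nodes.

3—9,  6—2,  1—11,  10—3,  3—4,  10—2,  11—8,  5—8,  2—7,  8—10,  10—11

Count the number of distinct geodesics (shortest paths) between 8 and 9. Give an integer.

1

The shortest distance is 3, and the only length-3 path is 8–10–3–9. So there is exactly 1 shortest path.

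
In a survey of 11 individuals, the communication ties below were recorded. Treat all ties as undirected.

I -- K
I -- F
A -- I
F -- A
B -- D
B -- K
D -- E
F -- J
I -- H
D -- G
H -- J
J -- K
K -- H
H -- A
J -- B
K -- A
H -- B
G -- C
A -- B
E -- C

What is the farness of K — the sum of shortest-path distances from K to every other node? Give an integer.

Distances from K: A:1, B:1, C:4, D:2, E:3, F:2, G:3, H:1, I:1, J:1.
Sum = 1 + 1 + 4 + 2 + 3 + 2 + 3 + 1 + 1 + 1 = 19.

19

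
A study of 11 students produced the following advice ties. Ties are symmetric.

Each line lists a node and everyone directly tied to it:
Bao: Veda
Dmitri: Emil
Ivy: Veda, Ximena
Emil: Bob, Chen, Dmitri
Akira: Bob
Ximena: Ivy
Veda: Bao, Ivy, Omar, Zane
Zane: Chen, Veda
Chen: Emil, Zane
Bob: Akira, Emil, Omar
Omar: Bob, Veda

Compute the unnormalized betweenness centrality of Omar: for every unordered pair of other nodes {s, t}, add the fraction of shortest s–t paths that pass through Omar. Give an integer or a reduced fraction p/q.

Pairs whose geodesics pass through Omar — Ximena–Emil: 1/2; Ximena–Bob: 1; Ximena–Dmitri: 1/2; Ximena–Akira: 1; Bao–Emil: 1/2; Bao–Bob: 1; Bao–Dmitri: 1/2; Bao–Akira: 1; Emil–Ivy: 1/2; Emil–Veda: 1/2; Bob–Ivy: 1; Bob–Zane: 1/2; Bob–Veda: 1; Dmitri–Ivy: 1/2 … (+4 more pairs).
All other pairs contribute 0.
Summing the contributions gives betweenness(Omar) = 13.

13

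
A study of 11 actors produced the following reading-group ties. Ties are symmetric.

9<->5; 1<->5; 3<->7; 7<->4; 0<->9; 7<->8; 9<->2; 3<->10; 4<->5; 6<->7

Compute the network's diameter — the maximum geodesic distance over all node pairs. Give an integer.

Eccentricity of each node (its greatest distance to any other): 0:6, 1:5, 2:6, 3:5, 4:3, 5:4, 6:5, 7:4, 8:5, 9:5, 10:6.
The maximum eccentricity is 6, realized for instance by the pair 0–10 via 0 – 9 – 5 – 4 – 7 – 3 – 10. So the diameter is 6.

6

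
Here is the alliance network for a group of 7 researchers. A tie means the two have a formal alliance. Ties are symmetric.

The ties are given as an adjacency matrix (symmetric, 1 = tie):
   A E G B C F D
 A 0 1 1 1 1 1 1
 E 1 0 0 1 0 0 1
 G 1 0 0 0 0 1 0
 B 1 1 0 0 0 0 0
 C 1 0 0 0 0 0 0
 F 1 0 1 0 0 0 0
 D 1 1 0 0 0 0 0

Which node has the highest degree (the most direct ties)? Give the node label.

Degrees — A:6, B:2, C:1, D:2, E:3, F:2, G:2.
The maximum is 6, attained only by A.

A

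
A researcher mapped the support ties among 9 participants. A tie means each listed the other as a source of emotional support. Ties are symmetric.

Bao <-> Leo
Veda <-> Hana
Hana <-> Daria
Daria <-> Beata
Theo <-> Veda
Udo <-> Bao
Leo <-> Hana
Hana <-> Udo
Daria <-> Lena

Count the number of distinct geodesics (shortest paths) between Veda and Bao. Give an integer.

2

The shortest distance is 3. The length-3 paths are: Veda–Hana–Udo–Bao; Veda–Hana–Leo–Bao.
That gives 2 distinct shortest paths.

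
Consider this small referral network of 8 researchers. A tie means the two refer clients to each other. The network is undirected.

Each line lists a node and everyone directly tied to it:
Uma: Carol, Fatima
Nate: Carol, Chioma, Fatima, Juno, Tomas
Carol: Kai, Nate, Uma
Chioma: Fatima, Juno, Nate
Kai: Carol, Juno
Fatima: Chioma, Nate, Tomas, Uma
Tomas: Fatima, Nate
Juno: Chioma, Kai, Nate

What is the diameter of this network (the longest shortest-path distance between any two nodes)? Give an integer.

Eccentricity of each node (its greatest distance to any other): Carol:2, Chioma:2, Fatima:3, Juno:3, Kai:3, Nate:2, Tomas:3, Uma:3.
The maximum eccentricity is 3, realized for instance by the pair Tomas–Kai via Tomas – Nate – Carol – Kai. So the diameter is 3.

3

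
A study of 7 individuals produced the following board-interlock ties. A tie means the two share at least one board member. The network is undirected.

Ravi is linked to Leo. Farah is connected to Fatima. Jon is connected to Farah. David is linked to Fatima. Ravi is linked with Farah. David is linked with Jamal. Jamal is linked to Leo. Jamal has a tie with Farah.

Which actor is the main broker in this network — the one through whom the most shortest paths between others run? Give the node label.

Unnormalized betweenness of each node: David:5/6, Farah:25/3, Fatima:4/3, Jamal:13/3, Jon:0, Leo:5/6, Ravi:4/3.
Farah has the largest value, 25/3, making it the main broker — the node through which the most shortest paths run.

Farah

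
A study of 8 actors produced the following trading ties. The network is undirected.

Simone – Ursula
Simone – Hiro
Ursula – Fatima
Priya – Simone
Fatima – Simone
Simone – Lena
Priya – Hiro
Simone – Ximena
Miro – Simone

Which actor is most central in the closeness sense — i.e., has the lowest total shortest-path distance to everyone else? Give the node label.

Farness (sum of distances to all others) for each node — Fatima:12, Hiro:12, Lena:13, Miro:13, Priya:12, Simone:7, Ursula:12, Ximena:13.
The smallest farness is 7, for Simone, so Simone has the highest closeness.

Simone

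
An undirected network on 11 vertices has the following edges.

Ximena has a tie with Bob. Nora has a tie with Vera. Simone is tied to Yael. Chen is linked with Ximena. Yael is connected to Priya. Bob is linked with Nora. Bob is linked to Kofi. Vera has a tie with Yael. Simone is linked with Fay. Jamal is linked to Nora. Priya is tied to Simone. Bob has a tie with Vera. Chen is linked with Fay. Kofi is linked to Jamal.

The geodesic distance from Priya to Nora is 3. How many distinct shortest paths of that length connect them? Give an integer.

The shortest distance is 3, and the only length-3 path is Priya–Yael–Vera–Nora. So there is exactly 1 shortest path.

1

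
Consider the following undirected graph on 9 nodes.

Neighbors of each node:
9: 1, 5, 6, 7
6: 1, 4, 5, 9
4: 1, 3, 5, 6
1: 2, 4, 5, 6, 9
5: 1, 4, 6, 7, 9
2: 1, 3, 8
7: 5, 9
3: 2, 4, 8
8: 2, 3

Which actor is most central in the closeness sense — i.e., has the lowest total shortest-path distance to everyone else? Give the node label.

1

Farness (sum of distances to all others) for each node — 1:11, 2:14, 3:15, 4:12, 5:12, 6:13, 7:18, 8:19, 9:14.
The smallest farness is 11, for 1, so 1 has the highest closeness.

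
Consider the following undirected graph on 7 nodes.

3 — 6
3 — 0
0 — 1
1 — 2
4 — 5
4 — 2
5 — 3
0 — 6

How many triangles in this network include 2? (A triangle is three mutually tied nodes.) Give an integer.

0

2's neighbors are 1 and 4, but none of them are tied to each other, so no triangle contains 2.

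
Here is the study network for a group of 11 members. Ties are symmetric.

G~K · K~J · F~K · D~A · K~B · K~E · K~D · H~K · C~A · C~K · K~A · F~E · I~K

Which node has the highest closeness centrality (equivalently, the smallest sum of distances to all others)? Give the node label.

K

Farness (sum of distances to all others) for each node — A:17, B:19, C:18, D:18, E:18, F:18, G:19, H:19, I:19, J:19, K:10.
The smallest farness is 10, for K, so K has the highest closeness.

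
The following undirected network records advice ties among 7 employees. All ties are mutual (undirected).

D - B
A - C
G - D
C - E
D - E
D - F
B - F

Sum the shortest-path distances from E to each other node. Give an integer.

10

Distances from E: A:2, B:2, C:1, D:1, F:2, G:2.
Sum = 2 + 2 + 1 + 1 + 2 + 2 = 10.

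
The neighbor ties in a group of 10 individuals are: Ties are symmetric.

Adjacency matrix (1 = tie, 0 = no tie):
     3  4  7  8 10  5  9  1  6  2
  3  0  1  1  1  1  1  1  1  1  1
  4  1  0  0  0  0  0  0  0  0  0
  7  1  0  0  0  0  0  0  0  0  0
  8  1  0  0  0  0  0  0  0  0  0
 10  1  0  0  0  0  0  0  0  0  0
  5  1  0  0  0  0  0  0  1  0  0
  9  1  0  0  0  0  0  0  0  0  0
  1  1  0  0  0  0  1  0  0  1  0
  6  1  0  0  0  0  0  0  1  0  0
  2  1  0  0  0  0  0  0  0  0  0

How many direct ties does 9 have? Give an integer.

9 is directly tied to 3. That is 1 neighbor, so the degree of 9 is 1.

1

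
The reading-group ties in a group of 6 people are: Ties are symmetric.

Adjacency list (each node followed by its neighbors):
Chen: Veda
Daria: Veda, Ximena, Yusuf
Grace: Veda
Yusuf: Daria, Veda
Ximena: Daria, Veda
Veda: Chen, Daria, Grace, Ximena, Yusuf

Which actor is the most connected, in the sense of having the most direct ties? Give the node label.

Degrees — Chen:1, Daria:3, Grace:1, Veda:5, Ximena:2, Yusuf:2.
The maximum is 5, attained only by Veda.

Veda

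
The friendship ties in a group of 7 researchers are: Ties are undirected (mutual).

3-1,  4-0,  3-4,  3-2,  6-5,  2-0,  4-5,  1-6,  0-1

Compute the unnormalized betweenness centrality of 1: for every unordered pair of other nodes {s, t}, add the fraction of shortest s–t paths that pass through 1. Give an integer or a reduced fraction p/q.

10/3

Pairs whose geodesics pass through 1 — 2–6: 2/2; 3–0: 1/3; 3–6: 1; 0–6: 1.
All other pairs contribute 0.
Summing the contributions gives betweenness(1) = 10/3.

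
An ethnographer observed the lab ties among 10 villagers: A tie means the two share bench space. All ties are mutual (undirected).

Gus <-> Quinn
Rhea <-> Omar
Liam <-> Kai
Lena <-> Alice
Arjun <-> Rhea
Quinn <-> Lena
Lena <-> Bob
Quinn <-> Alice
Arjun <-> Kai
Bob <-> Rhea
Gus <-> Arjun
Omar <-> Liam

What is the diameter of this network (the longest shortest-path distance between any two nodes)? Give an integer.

5

Eccentricity of each node (its greatest distance to any other): Alice:5, Arjun:3, Bob:3, Gus:3, Kai:4, Lena:4, Liam:5, Omar:4, Quinn:4, Rhea:3.
The maximum eccentricity is 5, realized for instance by the pair Liam–Alice via Liam – Kai – Arjun – Gus – Quinn – Alice. So the diameter is 5.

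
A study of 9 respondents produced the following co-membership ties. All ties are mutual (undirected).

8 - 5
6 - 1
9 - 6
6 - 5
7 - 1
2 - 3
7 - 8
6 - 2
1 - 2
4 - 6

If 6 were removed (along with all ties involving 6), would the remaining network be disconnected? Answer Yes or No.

Yes

Removing 6 leaves {1, 2, 3, 5, 7, and 8} with no path to {9}, so the network splits into 3 components. 6 is a cut vertex.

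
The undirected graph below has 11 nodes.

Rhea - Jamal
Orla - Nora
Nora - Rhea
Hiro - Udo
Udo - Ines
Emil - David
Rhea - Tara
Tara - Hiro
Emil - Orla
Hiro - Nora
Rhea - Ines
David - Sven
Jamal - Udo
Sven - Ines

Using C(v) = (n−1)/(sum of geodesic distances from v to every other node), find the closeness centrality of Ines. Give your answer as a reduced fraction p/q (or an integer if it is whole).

10/19

Distances from Ines: David:2, Emil:3, Hiro:2, Jamal:2, Nora:2, Orla:3, Rhea:1, Sven:1, Tara:2, Udo:1. Sum = 19.
n = 11, so closeness = 10/19.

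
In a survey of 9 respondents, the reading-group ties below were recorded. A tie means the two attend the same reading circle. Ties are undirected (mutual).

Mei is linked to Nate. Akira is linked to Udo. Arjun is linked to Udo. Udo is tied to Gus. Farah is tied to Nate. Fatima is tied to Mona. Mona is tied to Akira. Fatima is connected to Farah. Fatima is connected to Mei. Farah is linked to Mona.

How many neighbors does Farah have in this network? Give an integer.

3

Farah is directly tied to Fatima, Mona, and Nate. That is 3 neighbors, so the degree of Farah is 3.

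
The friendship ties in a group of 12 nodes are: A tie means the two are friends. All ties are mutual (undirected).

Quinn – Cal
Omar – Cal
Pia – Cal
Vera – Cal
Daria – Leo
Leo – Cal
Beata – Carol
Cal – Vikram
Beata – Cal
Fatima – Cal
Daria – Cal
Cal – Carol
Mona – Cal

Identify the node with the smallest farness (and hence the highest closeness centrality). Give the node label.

Farness (sum of distances to all others) for each node — Beata:20, Cal:11, Carol:20, Daria:20, Fatima:21, Leo:20, Mona:21, Omar:21, Pia:21, Quinn:21, Vera:21, Vikram:21.
The smallest farness is 11, for Cal, so Cal has the highest closeness.

Cal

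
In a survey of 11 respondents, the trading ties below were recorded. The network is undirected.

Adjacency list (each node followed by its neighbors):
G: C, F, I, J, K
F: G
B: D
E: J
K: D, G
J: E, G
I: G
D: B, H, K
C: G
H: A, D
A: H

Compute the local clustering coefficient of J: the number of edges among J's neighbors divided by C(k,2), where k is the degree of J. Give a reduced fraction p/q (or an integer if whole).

0

J's neighbors: E and G (k = 2).
Possible neighbor pairs: C(2,2) = 1. Edges among them: none → e = 0.
Clustering(J) = 0/1.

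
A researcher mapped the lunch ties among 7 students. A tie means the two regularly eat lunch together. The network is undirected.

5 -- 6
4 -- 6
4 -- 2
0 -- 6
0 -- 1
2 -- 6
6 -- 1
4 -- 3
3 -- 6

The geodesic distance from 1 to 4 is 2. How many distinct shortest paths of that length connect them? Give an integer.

1

The shortest distance is 2, and the only length-2 path is 1–6–4. So there is exactly 1 shortest path.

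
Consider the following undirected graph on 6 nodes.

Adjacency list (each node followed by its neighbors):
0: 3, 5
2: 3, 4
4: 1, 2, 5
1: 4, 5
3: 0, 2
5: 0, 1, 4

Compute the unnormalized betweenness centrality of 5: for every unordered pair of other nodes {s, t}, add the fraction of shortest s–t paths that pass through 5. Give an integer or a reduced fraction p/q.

5/2

Pairs whose geodesics pass through 5 — 0–4: 1; 0–1: 1; 3–1: 1/2.
All other pairs contribute 0.
Summing the contributions gives betweenness(5) = 5/2.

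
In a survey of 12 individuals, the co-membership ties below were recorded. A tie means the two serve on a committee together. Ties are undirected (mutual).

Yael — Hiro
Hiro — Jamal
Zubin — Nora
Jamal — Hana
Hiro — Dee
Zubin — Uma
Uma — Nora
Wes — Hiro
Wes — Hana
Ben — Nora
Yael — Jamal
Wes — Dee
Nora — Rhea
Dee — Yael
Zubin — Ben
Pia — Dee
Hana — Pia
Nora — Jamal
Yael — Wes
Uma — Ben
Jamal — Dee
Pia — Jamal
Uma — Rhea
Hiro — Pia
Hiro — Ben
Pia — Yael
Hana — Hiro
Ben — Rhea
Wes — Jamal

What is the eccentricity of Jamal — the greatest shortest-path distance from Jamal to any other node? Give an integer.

2

Distances from Jamal: Ben:2, Dee:1, Hana:1, Hiro:1, Nora:1, Pia:1, Rhea:2, Uma:2, Wes:1, Yael:1, Zubin:2.
The largest is 2 (to Ben, Uma, Rhea, and Zubin), so the eccentricity of Jamal is 2.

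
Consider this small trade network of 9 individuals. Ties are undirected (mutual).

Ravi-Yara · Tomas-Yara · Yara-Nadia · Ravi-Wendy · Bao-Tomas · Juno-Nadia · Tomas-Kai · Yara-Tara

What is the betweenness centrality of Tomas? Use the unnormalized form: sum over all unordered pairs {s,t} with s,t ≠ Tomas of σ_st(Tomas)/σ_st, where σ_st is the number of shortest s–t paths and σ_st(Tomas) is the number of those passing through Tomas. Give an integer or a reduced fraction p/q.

13

Pairs whose geodesics pass through Tomas — Wendy–Kai: 1; Wendy–Bao: 1; Ravi–Kai: 1; Ravi–Bao: 1; Tara–Kai: 1; Tara–Bao: 1; Kai–Bao: 1; Kai–Yara: 1; Kai–Juno: 1; Kai–Nadia: 1; Bao–Yara: 1; Bao–Juno: 1; Bao–Nadia: 1.
All other pairs contribute 0.
Summing the contributions gives betweenness(Tomas) = 13.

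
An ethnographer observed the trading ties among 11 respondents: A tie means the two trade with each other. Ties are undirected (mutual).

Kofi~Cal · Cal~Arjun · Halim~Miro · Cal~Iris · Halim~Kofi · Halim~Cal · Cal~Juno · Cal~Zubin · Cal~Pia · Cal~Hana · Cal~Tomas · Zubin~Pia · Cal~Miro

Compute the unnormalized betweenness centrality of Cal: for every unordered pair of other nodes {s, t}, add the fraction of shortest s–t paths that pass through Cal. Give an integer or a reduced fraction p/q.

Pairs whose geodesics pass through Cal — Pia–Arjun: 1; Pia–Juno: 1; Pia–Hana: 1; Pia–Miro: 1; Pia–Iris: 1; Pia–Tomas: 1; Pia–Halim: 1; Pia–Kofi: 1; Zubin–Arjun: 1; Zubin–Juno: 1; Zubin–Hana: 1; Zubin–Miro: 1; Zubin–Iris: 1; Zubin–Tomas: 1 … (+28 more pairs).
All other pairs contribute 0.
Summing the contributions gives betweenness(Cal) = 83/2.

83/2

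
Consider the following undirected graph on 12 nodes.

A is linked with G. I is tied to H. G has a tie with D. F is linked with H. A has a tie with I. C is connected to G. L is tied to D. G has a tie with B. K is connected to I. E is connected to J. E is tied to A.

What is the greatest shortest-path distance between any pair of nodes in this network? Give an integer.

6

Eccentricity of each node (its greatest distance to any other): A:3, B:5, C:5, D:5, E:4, F:6, G:4, H:5, I:4, J:5, K:5, L:6.
The maximum eccentricity is 6, realized for instance by the pair F–L via F – H – I – A – G – D – L. So the diameter is 6.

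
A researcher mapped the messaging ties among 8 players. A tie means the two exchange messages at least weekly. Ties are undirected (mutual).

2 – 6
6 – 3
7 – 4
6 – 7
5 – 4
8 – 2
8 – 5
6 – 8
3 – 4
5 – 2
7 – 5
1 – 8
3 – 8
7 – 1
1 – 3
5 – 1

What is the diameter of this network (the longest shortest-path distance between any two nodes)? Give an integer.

2

Eccentricity of each node (its greatest distance to any other): 1:2, 2:2, 3:2, 4:2, 5:2, 6:2, 7:2, 8:2.
The maximum eccentricity is 2, realized for instance by the pair 4–8 via 4 – 3 – 8. So the diameter is 2.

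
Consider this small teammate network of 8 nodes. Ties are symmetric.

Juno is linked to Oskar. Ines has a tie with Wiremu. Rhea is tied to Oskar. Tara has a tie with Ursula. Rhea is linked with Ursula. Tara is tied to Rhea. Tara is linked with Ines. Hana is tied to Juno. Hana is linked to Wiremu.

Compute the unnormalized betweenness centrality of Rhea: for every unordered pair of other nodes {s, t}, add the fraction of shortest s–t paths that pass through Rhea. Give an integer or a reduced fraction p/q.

Pairs whose geodesics pass through Rhea — Hana–Ursula: 1/2; Juno–Ursula: 1; Juno–Tara: 1; Oskar–Ursula: 1; Oskar–Tara: 1; Oskar–Ines: 1.
All other pairs contribute 0.
Summing the contributions gives betweenness(Rhea) = 11/2.

11/2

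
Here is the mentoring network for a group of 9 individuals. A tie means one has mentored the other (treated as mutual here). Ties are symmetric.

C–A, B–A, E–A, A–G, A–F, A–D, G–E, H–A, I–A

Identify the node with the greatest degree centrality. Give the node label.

Degrees — A:8, B:1, C:1, D:1, E:2, F:1, G:2, H:1, I:1.
The maximum is 8, attained only by A.

A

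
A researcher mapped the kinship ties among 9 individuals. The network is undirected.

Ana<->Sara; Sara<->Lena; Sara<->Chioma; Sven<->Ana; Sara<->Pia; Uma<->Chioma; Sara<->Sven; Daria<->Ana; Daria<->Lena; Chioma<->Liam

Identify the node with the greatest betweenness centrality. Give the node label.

Sara

Unnormalized betweenness of each node: Ana:7/2, Chioma:13, Daria:1/2, Lena:5/2, Liam:0, Pia:0, Sara:41/2, Sven:0, Uma:0.
Sara has the largest value, 41/2, making it the main broker — the node through which the most shortest paths run.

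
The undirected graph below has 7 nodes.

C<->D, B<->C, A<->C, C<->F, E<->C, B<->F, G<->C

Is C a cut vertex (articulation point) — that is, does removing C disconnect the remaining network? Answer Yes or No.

Yes

Removing C leaves {D} with no path to {A}, so the network splits into 5 components. C is a cut vertex.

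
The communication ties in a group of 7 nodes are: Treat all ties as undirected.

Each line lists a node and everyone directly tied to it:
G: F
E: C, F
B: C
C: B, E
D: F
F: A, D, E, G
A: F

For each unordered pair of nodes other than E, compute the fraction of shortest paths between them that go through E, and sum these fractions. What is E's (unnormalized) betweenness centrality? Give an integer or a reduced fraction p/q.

Pairs whose geodesics pass through E — F–C: 1; F–B: 1; C–D: 1; C–G: 1; C–A: 1; D–B: 1; G–B: 1; A–B: 1.
All other pairs contribute 0.
Summing the contributions gives betweenness(E) = 8.

8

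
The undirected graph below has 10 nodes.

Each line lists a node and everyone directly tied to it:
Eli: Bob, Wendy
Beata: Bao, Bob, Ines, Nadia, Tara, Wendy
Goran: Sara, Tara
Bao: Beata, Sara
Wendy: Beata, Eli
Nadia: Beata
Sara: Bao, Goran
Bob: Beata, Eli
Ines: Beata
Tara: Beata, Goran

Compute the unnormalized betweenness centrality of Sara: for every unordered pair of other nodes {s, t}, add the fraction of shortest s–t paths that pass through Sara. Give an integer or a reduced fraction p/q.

Pairs whose geodesics pass through Sara — Goran–Bao: 1.
All other pairs contribute 0.
Summing the contributions gives betweenness(Sara) = 1.

1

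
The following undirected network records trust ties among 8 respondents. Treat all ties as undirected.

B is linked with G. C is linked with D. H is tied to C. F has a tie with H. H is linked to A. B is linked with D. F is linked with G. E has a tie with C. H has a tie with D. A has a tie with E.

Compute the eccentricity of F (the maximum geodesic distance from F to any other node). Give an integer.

3

Distances from F: A:2, B:2, C:2, D:2, E:3, G:1, H:1.
The largest is 3 (to E), so the eccentricity of F is 3.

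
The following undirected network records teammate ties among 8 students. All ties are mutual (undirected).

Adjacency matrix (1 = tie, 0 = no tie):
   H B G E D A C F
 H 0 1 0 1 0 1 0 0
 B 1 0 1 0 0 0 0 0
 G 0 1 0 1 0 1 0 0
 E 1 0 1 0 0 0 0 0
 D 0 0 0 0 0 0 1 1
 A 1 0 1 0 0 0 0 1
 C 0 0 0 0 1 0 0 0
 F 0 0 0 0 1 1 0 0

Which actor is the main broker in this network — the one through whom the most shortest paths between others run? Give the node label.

A

Unnormalized betweenness of each node: A:37/3, B:1/3, C:0, D:6, E:1/3, F:10, G:9/2, H:9/2.
A has the largest value, 37/3, making it the main broker — the node through which the most shortest paths run.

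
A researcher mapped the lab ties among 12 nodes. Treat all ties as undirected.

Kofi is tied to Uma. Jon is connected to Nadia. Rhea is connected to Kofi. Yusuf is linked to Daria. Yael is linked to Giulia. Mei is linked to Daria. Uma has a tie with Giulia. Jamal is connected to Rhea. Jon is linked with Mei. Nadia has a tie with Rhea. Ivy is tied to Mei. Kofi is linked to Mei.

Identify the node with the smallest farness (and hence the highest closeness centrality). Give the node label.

Kofi

Farness (sum of distances to all others) for each node — Daria:30, Giulia:35, Ivy:32, Jamal:36, Jon:28, Kofi:21, Mei:22, Nadia:30, Rhea:26, Uma:27, Yael:45, Yusuf:40.
The smallest farness is 21, for Kofi, so Kofi has the highest closeness.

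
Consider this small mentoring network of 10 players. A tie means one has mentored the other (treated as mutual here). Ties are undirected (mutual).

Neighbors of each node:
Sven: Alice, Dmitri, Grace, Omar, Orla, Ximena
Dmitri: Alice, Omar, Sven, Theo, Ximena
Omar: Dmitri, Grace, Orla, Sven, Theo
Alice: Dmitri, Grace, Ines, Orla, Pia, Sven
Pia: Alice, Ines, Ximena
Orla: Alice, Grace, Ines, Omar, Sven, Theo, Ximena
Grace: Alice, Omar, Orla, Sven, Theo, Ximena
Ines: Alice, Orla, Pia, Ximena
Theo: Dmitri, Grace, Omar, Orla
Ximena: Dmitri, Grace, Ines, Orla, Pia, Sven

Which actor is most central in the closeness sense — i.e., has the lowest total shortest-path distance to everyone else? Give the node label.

Orla

Farness (sum of distances to all others) for each node — Alice:12, Dmitri:13, Grace:12, Ines:14, Omar:14, Orla:11, Pia:17, Sven:12, Theo:15, Ximena:12.
The smallest farness is 11, for Orla, so Orla has the highest closeness.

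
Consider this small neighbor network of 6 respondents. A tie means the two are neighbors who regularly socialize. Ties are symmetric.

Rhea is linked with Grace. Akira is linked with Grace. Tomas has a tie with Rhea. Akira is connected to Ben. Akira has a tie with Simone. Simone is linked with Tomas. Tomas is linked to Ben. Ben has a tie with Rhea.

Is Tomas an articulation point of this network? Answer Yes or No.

No

Even without Tomas, every remaining node can still reach every other (the residual graph is connected), so Tomas is not a cut vertex.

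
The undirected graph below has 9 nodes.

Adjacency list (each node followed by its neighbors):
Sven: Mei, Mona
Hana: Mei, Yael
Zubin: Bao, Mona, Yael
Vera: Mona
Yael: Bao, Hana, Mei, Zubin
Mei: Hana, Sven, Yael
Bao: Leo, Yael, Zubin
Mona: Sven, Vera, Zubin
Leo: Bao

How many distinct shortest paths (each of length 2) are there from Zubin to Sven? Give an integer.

1

The shortest distance is 2, and the only length-2 path is Zubin–Mona–Sven. So there is exactly 1 shortest path.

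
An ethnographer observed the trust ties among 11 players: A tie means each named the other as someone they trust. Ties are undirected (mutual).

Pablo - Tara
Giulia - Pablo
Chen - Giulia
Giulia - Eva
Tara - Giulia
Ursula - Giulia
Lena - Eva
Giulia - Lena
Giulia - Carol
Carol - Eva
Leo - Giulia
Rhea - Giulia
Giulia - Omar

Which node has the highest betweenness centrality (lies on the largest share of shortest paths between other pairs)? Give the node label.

Giulia

Unnormalized betweenness of each node: Carol:0, Chen:0, Eva:1/2, Giulia:83/2, Lena:0, Leo:0, Omar:0, Pablo:0, Rhea:0, Tara:0, Ursula:0.
Giulia has the largest value, 83/2, making it the main broker — the node through which the most shortest paths run.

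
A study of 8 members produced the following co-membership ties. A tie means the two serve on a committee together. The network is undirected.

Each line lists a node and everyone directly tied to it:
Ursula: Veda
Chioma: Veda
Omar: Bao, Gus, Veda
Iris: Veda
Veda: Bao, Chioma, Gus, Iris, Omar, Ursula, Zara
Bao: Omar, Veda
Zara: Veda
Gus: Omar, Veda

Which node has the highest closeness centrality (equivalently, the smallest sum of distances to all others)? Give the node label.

Veda

Farness (sum of distances to all others) for each node — Bao:12, Chioma:13, Gus:12, Iris:13, Omar:11, Ursula:13, Veda:7, Zara:13.
The smallest farness is 7, for Veda, so Veda has the highest closeness.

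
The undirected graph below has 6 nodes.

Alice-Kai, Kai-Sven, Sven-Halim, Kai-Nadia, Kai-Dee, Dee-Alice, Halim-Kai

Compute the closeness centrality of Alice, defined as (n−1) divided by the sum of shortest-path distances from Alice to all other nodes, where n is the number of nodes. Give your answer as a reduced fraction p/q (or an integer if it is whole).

5/8

Distances from Alice: Dee:1, Halim:2, Kai:1, Nadia:2, Sven:2. Sum = 8.
n = 6, so closeness = 5/8.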